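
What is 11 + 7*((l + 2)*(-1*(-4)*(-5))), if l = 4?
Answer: -829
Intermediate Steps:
11 + 7*((l + 2)*(-1*(-4)*(-5))) = 11 + 7*((4 + 2)*(-1*(-4)*(-5))) = 11 + 7*(6*(4*(-5))) = 11 + 7*(6*(-20)) = 11 + 7*(-120) = 11 - 840 = -829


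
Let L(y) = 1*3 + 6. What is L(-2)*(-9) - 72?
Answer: -153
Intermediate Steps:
L(y) = 9 (L(y) = 3 + 6 = 9)
L(-2)*(-9) - 72 = 9*(-9) - 72 = -81 - 72 = -153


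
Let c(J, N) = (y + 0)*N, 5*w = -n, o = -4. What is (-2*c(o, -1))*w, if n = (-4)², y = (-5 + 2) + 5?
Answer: -64/5 ≈ -12.800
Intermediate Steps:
y = 2 (y = -3 + 5 = 2)
n = 16
w = -16/5 (w = (-1*16)/5 = (⅕)*(-16) = -16/5 ≈ -3.2000)
c(J, N) = 2*N (c(J, N) = (2 + 0)*N = 2*N)
(-2*c(o, -1))*w = -4*(-1)*(-16/5) = -2*(-2)*(-16/5) = 4*(-16/5) = -64/5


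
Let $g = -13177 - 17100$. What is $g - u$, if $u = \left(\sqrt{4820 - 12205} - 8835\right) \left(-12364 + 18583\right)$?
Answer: $54914588 - 6219 i \sqrt{7385} \approx 5.4915 \cdot 10^{7} - 5.3444 \cdot 10^{5} i$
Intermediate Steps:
$g = -30277$
$u = -54944865 + 6219 i \sqrt{7385}$ ($u = \left(\sqrt{-7385} - 8835\right) 6219 = \left(i \sqrt{7385} - 8835\right) 6219 = \left(-8835 + i \sqrt{7385}\right) 6219 = -54944865 + 6219 i \sqrt{7385} \approx -5.4945 \cdot 10^{7} + 5.3444 \cdot 10^{5} i$)
$g - u = -30277 - \left(-54944865 + 6219 i \sqrt{7385}\right) = -30277 + \left(54944865 - 6219 i \sqrt{7385}\right) = 54914588 - 6219 i \sqrt{7385}$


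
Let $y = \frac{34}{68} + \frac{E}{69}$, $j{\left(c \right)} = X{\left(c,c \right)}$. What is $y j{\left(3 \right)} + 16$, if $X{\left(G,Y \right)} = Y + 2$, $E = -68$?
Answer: $\frac{1873}{138} \approx 13.572$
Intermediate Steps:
$X{\left(G,Y \right)} = 2 + Y$
$j{\left(c \right)} = 2 + c$
$y = - \frac{67}{138}$ ($y = \frac{34}{68} - \frac{68}{69} = 34 \cdot \frac{1}{68} - \frac{68}{69} = \frac{1}{2} - \frac{68}{69} = - \frac{67}{138} \approx -0.48551$)
$y j{\left(3 \right)} + 16 = - \frac{67 \left(2 + 3\right)}{138} + 16 = \left(- \frac{67}{138}\right) 5 + 16 = - \frac{335}{138} + 16 = \frac{1873}{138}$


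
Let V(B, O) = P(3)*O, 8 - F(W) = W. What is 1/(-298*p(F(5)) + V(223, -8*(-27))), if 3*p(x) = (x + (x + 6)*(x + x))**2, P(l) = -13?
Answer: -1/325542 ≈ -3.0718e-6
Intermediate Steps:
F(W) = 8 - W
V(B, O) = -13*O
p(x) = (x + 2*x*(6 + x))**2/3 (p(x) = (x + (x + 6)*(x + x))**2/3 = (x + (6 + x)*(2*x))**2/3 = (x + 2*x*(6 + x))**2/3)
1/(-298*p(F(5)) + V(223, -8*(-27))) = 1/(-298*(8 - 1*5)**2*(13 + 2*(8 - 1*5))**2/3 - (-104)*(-27)) = 1/(-298*(8 - 5)**2*(13 + 2*(8 - 5))**2/3 - 13*216) = 1/(-298*3**2*(13 + 2*3)**2/3 - 2808) = 1/(-298*9*(13 + 6)**2/3 - 2808) = 1/(-298*9*19**2/3 - 2808) = 1/(-298*9*361/3 - 2808) = 1/(-298*1083 - 2808) = 1/(-322734 - 2808) = 1/(-325542) = -1/325542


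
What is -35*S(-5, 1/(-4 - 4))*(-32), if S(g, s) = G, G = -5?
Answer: -5600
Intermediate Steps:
S(g, s) = -5
-35*S(-5, 1/(-4 - 4))*(-32) = -35*(-5)*(-32) = 175*(-32) = -5600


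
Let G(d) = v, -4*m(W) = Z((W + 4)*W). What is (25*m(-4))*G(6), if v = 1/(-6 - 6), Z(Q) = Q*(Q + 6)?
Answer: 0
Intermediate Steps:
Z(Q) = Q*(6 + Q)
m(W) = -W*(4 + W)*(6 + W*(4 + W))/4 (m(W) = -(W + 4)*W*(6 + (W + 4)*W)/4 = -(4 + W)*W*(6 + (4 + W)*W)/4 = -W*(4 + W)*(6 + W*(4 + W))/4)
v = -1/12 (v = 1/(-12) = -1/12 ≈ -0.083333)
G(d) = -1/12
(25*m(-4))*G(6) = (25*(-¼*(-4)*(4 - 4)*(6 - 4*(4 - 4))))*(-1/12) = (25*(-¼*(-4)*0*(6 - 4*0)))*(-1/12) = (25*(-¼*(-4)*0*(6 + 0)))*(-1/12) = (25*(-¼*(-4)*0*6))*(-1/12) = (25*0)*(-1/12) = 0*(-1/12) = 0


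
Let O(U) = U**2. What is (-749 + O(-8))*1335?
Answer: -914475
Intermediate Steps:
(-749 + O(-8))*1335 = (-749 + (-8)**2)*1335 = (-749 + 64)*1335 = -685*1335 = -914475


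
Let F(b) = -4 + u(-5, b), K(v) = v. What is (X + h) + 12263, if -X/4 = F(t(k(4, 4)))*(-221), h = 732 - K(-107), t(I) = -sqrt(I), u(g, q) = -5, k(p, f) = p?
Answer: 5146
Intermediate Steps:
F(b) = -9 (F(b) = -4 - 5 = -9)
h = 839 (h = 732 - 1*(-107) = 732 + 107 = 839)
X = -7956 (X = -(-36)*(-221) = -4*1989 = -7956)
(X + h) + 12263 = (-7956 + 839) + 12263 = -7117 + 12263 = 5146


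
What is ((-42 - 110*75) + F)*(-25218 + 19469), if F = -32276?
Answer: 233225432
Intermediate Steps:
((-42 - 110*75) + F)*(-25218 + 19469) = ((-42 - 110*75) - 32276)*(-25218 + 19469) = ((-42 - 8250) - 32276)*(-5749) = (-8292 - 32276)*(-5749) = -40568*(-5749) = 233225432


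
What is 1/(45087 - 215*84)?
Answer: 1/27027 ≈ 3.7000e-5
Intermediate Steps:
1/(45087 - 215*84) = 1/(45087 - 18060) = 1/27027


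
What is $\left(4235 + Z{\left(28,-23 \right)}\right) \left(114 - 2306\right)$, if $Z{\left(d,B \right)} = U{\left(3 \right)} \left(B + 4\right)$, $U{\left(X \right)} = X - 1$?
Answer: $-9199824$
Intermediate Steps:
$U{\left(X \right)} = -1 + X$ ($U{\left(X \right)} = X - 1 = -1 + X$)
$Z{\left(d,B \right)} = 8 + 2 B$ ($Z{\left(d,B \right)} = \left(-1 + 3\right) \left(B + 4\right) = 2 \left(4 + B\right) = 8 + 2 B$)
$\left(4235 + Z{\left(28,-23 \right)}\right) \left(114 - 2306\right) = \left(4235 + \left(8 + 2 \left(-23\right)\right)\right) \left(114 - 2306\right) = \left(4235 + \left(8 - 46\right)\right) \left(-2192\right) = \left(4235 - 38\right) \left(-2192\right) = 4197 \left(-2192\right) = -9199824$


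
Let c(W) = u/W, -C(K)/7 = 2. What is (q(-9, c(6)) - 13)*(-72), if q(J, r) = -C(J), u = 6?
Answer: -72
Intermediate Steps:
C(K) = -14 (C(K) = -7*2 = -14)
c(W) = 6/W
q(J, r) = 14 (q(J, r) = -1*(-14) = 14)
(q(-9, c(6)) - 13)*(-72) = (14 - 13)*(-72) = 1*(-72) = -72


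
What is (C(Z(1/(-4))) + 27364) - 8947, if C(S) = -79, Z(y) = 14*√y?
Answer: 18338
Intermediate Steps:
(C(Z(1/(-4))) + 27364) - 8947 = (-79 + 27364) - 8947 = 27285 - 8947 = 18338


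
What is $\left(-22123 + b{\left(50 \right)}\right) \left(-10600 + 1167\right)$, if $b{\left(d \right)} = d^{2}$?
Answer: $185103759$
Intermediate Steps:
$\left(-22123 + b{\left(50 \right)}\right) \left(-10600 + 1167\right) = \left(-22123 + 50^{2}\right) \left(-10600 + 1167\right) = \left(-22123 + 2500\right) \left(-9433\right) = \left(-19623\right) \left(-9433\right) = 185103759$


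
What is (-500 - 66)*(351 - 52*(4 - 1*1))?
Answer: -110370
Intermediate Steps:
(-500 - 66)*(351 - 52*(4 - 1*1)) = -566*(351 - 52*(4 - 1)) = -566*(351 - 52*3) = -566*(351 - 156) = -566*195 = -110370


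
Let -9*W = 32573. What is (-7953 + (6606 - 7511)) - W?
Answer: -47149/9 ≈ -5238.8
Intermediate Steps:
W = -32573/9 (W = -⅑*32573 = -32573/9 ≈ -3619.2)
(-7953 + (6606 - 7511)) - W = (-7953 + (6606 - 7511)) - 1*(-32573/9) = (-7953 - 905) + 32573/9 = -8858 + 32573/9 = -47149/9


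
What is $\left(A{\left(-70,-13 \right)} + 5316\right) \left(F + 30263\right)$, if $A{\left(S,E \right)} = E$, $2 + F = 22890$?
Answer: $281859753$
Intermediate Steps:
$F = 22888$ ($F = -2 + 22890 = 22888$)
$\left(A{\left(-70,-13 \right)} + 5316\right) \left(F + 30263\right) = \left(-13 + 5316\right) \left(22888 + 30263\right) = 5303 \cdot 53151 = 281859753$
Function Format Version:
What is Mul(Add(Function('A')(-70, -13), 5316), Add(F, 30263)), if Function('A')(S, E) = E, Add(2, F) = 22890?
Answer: 281859753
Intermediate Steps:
F = 22888 (F = Add(-2, 22890) = 22888)
Mul(Add(Function('A')(-70, -13), 5316), Add(F, 30263)) = Mul(Add(-13, 5316), Add(22888, 30263)) = Mul(5303, 53151) = 281859753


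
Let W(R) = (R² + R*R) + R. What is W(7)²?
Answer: 11025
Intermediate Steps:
W(R) = R + 2*R² (W(R) = (R² + R²) + R = 2*R² + R = R + 2*R²)
W(7)² = (7*(1 + 2*7))² = (7*(1 + 14))² = (7*15)² = 105² = 11025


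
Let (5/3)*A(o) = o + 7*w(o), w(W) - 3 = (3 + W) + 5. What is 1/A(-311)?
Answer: -5/7233 ≈ -0.00069128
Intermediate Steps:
w(W) = 11 + W (w(W) = 3 + ((3 + W) + 5) = 3 + (8 + W) = 11 + W)
A(o) = 231/5 + 24*o/5 (A(o) = 3*(o + 7*(11 + o))/5 = 3*(o + (77 + 7*o))/5 = 3*(77 + 8*o)/5 = 231/5 + 24*o/5)
1/A(-311) = 1/(231/5 + (24/5)*(-311)) = 1/(231/5 - 7464/5) = 1/(-7233/5) = -5/7233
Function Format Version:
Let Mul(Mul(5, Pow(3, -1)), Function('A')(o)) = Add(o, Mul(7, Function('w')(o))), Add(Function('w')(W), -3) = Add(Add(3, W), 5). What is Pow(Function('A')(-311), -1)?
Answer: Rational(-5, 7233) ≈ -0.00069128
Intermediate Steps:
Function('w')(W) = Add(11, W) (Function('w')(W) = Add(3, Add(Add(3, W), 5)) = Add(3, Add(8, W)) = Add(11, W))
Function('A')(o) = Add(Rational(231, 5), Mul(Rational(24, 5), o)) (Function('A')(o) = Mul(Rational(3, 5), Add(o, Mul(7, Add(11, o)))) = Mul(Rational(3, 5), Add(o, Add(77, Mul(7, o)))) = Mul(Rational(3, 5), Add(77, Mul(8, o))) = Add(Rational(231, 5), Mul(Rational(24, 5), o)))
Pow(Function('A')(-311), -1) = Pow(Add(Rational(231, 5), Mul(Rational(24, 5), -311)), -1) = Pow(Add(Rational(231, 5), Rational(-7464, 5)), -1) = Pow(Rational(-7233, 5), -1) = Rational(-5, 7233)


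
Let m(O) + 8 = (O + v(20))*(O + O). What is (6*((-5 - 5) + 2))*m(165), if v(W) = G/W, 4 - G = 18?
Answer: -2602128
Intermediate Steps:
G = -14 (G = 4 - 1*18 = 4 - 18 = -14)
v(W) = -14/W
m(O) = -8 + 2*O*(-7/10 + O) (m(O) = -8 + (O - 14/20)*(O + O) = -8 + (O - 14*1/20)*(2*O) = -8 + (O - 7/10)*(2*O) = -8 + (-7/10 + O)*(2*O) = -8 + 2*O*(-7/10 + O))
(6*((-5 - 5) + 2))*m(165) = (6*((-5 - 5) + 2))*(-8 + 2*165² - 7/5*165) = (6*(-10 + 2))*(-8 + 2*27225 - 231) = (6*(-8))*(-8 + 54450 - 231) = -48*54211 = -2602128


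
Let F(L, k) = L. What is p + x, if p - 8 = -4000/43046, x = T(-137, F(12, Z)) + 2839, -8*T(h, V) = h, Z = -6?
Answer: 493140499/172184 ≈ 2864.0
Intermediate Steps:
T(h, V) = -h/8
x = 22849/8 (x = -⅛*(-137) + 2839 = 137/8 + 2839 = 22849/8 ≈ 2856.1)
p = 170184/21523 (p = 8 - 4000/43046 = 8 - 4000*1/43046 = 8 - 2000/21523 = 170184/21523 ≈ 7.9071)
p + x = 170184/21523 + 22849/8 = 493140499/172184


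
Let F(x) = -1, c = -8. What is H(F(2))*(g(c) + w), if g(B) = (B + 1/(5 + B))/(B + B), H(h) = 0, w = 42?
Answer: 0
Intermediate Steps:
g(B) = (B + 1/(5 + B))/(2*B) (g(B) = (B + 1/(5 + B))/((2*B)) = (B + 1/(5 + B))*(1/(2*B)) = (B + 1/(5 + B))/(2*B))
H(F(2))*(g(c) + w) = 0*((½)*(1 + (-8)² + 5*(-8))/(-8*(5 - 8)) + 42) = 0*((½)*(-⅛)*(1 + 64 - 40)/(-3) + 42) = 0*((½)*(-⅛)*(-⅓)*25 + 42) = 0*(25/48 + 42) = 0*(2041/48) = 0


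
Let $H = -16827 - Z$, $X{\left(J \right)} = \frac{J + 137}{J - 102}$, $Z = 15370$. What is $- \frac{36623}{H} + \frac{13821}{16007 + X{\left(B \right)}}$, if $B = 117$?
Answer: $\frac{15477588712}{7738838723} \approx 2.0$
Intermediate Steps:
$X{\left(J \right)} = \frac{137 + J}{-102 + J}$
$H = -32197$ ($H = -16827 - 15370 = -32197$)
$- \frac{36623}{H} + \frac{13821}{16007 + X{\left(B \right)}} = - \frac{36623}{-32197} + \frac{13821}{16007 + \frac{137 + 117}{-102 + 117}} = \left(-36623\right) \left(- \frac{1}{32197}\right) + \frac{13821}{16007 + \frac{1}{15} \cdot 254} = \frac{36623}{32197} + \frac{13821}{16007 + \frac{1}{15} \cdot 254} = \frac{36623}{32197} + \frac{13821}{16007 + \frac{254}{15}} = \frac{36623}{32197} + \frac{13821}{\frac{240359}{15}} = \frac{36623}{32197} + 13821 \cdot \frac{15}{240359} = \frac{36623}{32197} + \frac{207315}{240359} = \frac{15477588712}{7738838723}$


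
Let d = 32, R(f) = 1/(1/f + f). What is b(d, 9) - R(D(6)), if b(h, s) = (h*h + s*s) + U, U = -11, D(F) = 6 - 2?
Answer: 18594/17 ≈ 1093.8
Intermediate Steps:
D(F) = 4
R(f) = 1/(f + 1/f)
b(h, s) = -11 + h² + s² (b(h, s) = (h*h + s*s) - 11 = (h² + s²) - 11 = -11 + h² + s²)
b(d, 9) - R(D(6)) = (-11 + 32² + 9²) - 4/(1 + 4²) = (-11 + 1024 + 81) - 4/(1 + 16) = 1094 - 4/17 = 18594/17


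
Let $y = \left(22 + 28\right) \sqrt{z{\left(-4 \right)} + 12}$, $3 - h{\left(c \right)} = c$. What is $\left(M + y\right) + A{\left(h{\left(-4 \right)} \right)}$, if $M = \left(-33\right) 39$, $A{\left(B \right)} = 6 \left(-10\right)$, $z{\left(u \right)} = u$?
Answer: $-1347 + 100 \sqrt{2} \approx -1205.6$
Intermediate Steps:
$h{\left(c \right)} = 3 - c$
$A{\left(B \right)} = -60$
$M = -1287$
$y = 100 \sqrt{2}$ ($y = \left(22 + 28\right) \sqrt{-4 + 12} = 50 \sqrt{8} = 50 \cdot 2 \sqrt{2} = 100 \sqrt{2} \approx 141.42$)
$\left(M + y\right) + A{\left(h{\left(-4 \right)} \right)} = \left(-1287 + 100 \sqrt{2}\right) - 60 = -1347 + 100 \sqrt{2}$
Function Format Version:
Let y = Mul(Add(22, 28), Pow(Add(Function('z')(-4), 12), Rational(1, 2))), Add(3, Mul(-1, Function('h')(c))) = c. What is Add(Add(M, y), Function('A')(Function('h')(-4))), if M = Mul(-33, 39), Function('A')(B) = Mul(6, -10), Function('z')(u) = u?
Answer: Add(-1347, Mul(100, Pow(2, Rational(1, 2)))) ≈ -1205.6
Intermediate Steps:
Function('h')(c) = Add(3, Mul(-1, c))
Function('A')(B) = -60
M = -1287
y = Mul(100, Pow(2, Rational(1, 2))) (y = Mul(Add(22, 28), Pow(Add(-4, 12), Rational(1, 2))) = Mul(50, Pow(8, Rational(1, 2))) = Mul(50, Mul(2, Pow(2, Rational(1, 2)))) = Mul(100, Pow(2, Rational(1, 2))) ≈ 141.42)
Add(Add(M, y), Function('A')(Function('h')(-4))) = Add(Add(-1287, Mul(100, Pow(2, Rational(1, 2)))), -60) = Add(-1347, Mul(100, Pow(2, Rational(1, 2))))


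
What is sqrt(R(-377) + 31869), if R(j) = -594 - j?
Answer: 2*sqrt(7913) ≈ 177.91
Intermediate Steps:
sqrt(R(-377) + 31869) = sqrt((-594 - 1*(-377)) + 31869) = sqrt((-594 + 377) + 31869) = sqrt(-217 + 31869) = sqrt(31652) = 2*sqrt(7913)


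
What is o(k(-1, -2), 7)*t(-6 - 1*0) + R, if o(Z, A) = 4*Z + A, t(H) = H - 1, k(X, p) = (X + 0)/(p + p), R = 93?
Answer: 37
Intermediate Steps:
k(X, p) = X/(2*p) (k(X, p) = X/((2*p)) = X*(1/(2*p)) = X/(2*p))
t(H) = -1 + H
o(Z, A) = A + 4*Z
o(k(-1, -2), 7)*t(-6 - 1*0) + R = (7 + 4*((½)*(-1)/(-2)))*(-1 + (-6 - 1*0)) + 93 = (7 + 4*((½)*(-1)*(-½)))*(-1 + (-6 + 0)) + 93 = (7 + 4*(¼))*(-1 - 6) + 93 = (7 + 1)*(-7) + 93 = 8*(-7) + 93 = -56 + 93 = 37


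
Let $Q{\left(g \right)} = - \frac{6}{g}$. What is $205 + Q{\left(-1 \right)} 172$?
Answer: $1237$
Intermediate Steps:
$205 + Q{\left(-1 \right)} 172 = 205 + - \frac{6}{-1} \cdot 172 = 205 + \left(-6\right) \left(-1\right) 172 = 205 + 6 \cdot 172 = 205 + 1032 = 1237$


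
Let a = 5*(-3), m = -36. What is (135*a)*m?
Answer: 72900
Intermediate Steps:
a = -15
(135*a)*m = (135*(-15))*(-36) = -2025*(-36) = 72900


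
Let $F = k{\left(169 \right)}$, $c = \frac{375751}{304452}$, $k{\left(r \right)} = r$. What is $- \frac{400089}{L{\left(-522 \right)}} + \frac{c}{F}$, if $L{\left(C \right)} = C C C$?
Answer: $\frac{228491040695}{22587701236776} \approx 0.010116$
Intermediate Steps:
$c = \frac{375751}{304452}$ ($c = 375751 \cdot \frac{1}{304452} = \frac{375751}{304452} \approx 1.2342$)
$F = 169$
$L{\left(C \right)} = C^{3}$ ($L{\left(C \right)} = C^{2} C = C^{3}$)
$- \frac{400089}{L{\left(-522 \right)}} + \frac{c}{F} = - \frac{400089}{\left(-522\right)^{3}} + \frac{375751}{304452 \cdot 169} = - \frac{400089}{-142236648} + \frac{375751}{304452} \cdot \frac{1}{169} = \left(-400089\right) \left(- \frac{1}{142236648}\right) + \frac{375751}{51452388} = \frac{133363}{47412216} + \frac{375751}{51452388} = \frac{228491040695}{22587701236776}$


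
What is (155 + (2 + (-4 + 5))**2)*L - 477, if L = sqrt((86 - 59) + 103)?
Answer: -477 + 164*sqrt(130) ≈ 1392.9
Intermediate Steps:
L = sqrt(130) (L = sqrt(27 + 103) = sqrt(130) ≈ 11.402)
(155 + (2 + (-4 + 5))**2)*L - 477 = (155 + (2 + (-4 + 5))**2)*sqrt(130) - 477 = (155 + (2 + 1)**2)*sqrt(130) - 477 = (155 + 3**2)*sqrt(130) - 477 = (155 + 9)*sqrt(130) - 477 = 164*sqrt(130) - 477 = -477 + 164*sqrt(130)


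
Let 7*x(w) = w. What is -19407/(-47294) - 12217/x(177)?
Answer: -4041100547/8371038 ≈ -482.75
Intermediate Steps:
x(w) = w/7
-19407/(-47294) - 12217/x(177) = -19407/(-47294) - 12217/((⅐)*177) = -19407*(-1/47294) - 12217/177/7 = 19407/47294 - 12217*7/177 = 19407/47294 - 85519/177 = -4041100547/8371038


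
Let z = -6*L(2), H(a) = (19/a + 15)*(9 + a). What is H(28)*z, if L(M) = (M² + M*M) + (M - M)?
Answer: -194916/7 ≈ -27845.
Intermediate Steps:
H(a) = (9 + a)*(15 + 19/a) (H(a) = (15 + 19/a)*(9 + a) = (9 + a)*(15 + 19/a))
L(M) = 2*M² (L(M) = (M² + M²) + 0 = 2*M² + 0 = 2*M²)
z = -48 (z = -12*2² = -12*4 = -6*8 = -48)
H(28)*z = (154 + 15*28 + 171/28)*(-48) = (154 + 420 + 171*(1/28))*(-48) = (154 + 420 + 171/28)*(-48) = (16243/28)*(-48) = -194916/7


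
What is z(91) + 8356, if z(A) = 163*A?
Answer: 23189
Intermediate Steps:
z(91) + 8356 = 163*91 + 8356 = 14833 + 8356 = 23189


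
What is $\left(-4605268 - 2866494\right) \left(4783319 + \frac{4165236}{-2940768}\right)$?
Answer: $- \frac{1459756822318490251}{40844} \approx -3.574 \cdot 10^{13}$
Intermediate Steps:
$\left(-4605268 - 2866494\right) \left(4783319 + \frac{4165236}{-2940768}\right) = - 7471762 \left(4783319 + 4165236 \left(- \frac{1}{2940768}\right)\right) = - 7471762 \left(4783319 - \frac{115701}{81688}\right) = \left(-7471762\right) \frac{390739646771}{81688} = - \frac{1459756822318490251}{40844}$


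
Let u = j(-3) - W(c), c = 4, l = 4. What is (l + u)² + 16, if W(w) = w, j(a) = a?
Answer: 25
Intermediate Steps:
u = -7 (u = -3 - 1*4 = -3 - 4 = -7)
(l + u)² + 16 = (4 - 7)² + 16 = (-3)² + 16 = 9 + 16 = 25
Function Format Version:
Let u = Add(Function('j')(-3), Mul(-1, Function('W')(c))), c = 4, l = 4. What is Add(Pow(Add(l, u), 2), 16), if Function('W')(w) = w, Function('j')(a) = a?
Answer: 25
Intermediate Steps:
u = -7 (u = Add(-3, Mul(-1, 4)) = Add(-3, -4) = -7)
Add(Pow(Add(l, u), 2), 16) = Add(Pow(Add(4, -7), 2), 16) = Add(Pow(-3, 2), 16) = Add(9, 16) = 25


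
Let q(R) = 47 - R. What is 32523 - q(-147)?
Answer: 32329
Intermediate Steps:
32523 - q(-147) = 32523 - (47 - 1*(-147)) = 32523 - (47 + 147) = 32523 - 1*194 = 32523 - 194 = 32329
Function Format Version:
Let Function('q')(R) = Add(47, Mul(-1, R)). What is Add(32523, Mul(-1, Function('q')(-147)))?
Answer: 32329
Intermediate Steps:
Add(32523, Mul(-1, Function('q')(-147))) = Add(32523, Mul(-1, Add(47, Mul(-1, -147)))) = Add(32523, Mul(-1, Add(47, 147))) = Add(32523, Mul(-1, 194)) = Add(32523, -194) = 32329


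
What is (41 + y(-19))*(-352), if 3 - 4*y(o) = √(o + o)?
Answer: -14696 + 88*I*√38 ≈ -14696.0 + 542.47*I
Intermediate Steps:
y(o) = ¾ - √2*√o/4 (y(o) = ¾ - √(o + o)/4 = ¾ - √2*√o/4)
(41 + y(-19))*(-352) = (41 + (¾ - √2*√(-19)/4))*(-352) = (41 + (¾ - √2*I*√19/4))*(-352) = (41 + (¾ - I*√38/4))*(-352) = (167/4 - I*√38/4)*(-352) = -14696 + 88*I*√38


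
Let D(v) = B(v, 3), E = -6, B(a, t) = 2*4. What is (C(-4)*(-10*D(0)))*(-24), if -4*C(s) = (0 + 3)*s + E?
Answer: 8640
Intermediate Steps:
B(a, t) = 8
D(v) = 8
C(s) = 3/2 - 3*s/4 (C(s) = -((0 + 3)*s - 6)/4 = -(3*s - 6)/4 = -(-6 + 3*s)/4 = 3/2 - 3*s/4)
(C(-4)*(-10*D(0)))*(-24) = ((3/2 - 3/4*(-4))*(-10*8))*(-24) = ((3/2 + 3)*(-80))*(-24) = ((9/2)*(-80))*(-24) = -360*(-24) = 8640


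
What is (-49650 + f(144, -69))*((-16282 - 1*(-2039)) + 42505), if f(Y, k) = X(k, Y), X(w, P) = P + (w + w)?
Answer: -1403038728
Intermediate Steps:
X(w, P) = P + 2*w
f(Y, k) = Y + 2*k
(-49650 + f(144, -69))*((-16282 - 1*(-2039)) + 42505) = (-49650 + (144 + 2*(-69)))*((-16282 - 1*(-2039)) + 42505) = (-49650 + (144 - 138))*((-16282 + 2039) + 42505) = (-49650 + 6)*(-14243 + 42505) = -49644*28262 = -1403038728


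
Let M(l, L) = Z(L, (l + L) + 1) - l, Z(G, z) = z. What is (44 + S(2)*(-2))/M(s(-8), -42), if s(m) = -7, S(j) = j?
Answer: -40/41 ≈ -0.97561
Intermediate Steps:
M(l, L) = 1 + L (M(l, L) = ((l + L) + 1) - l = ((L + l) + 1) - l = (1 + L + l) - l = 1 + L)
(44 + S(2)*(-2))/M(s(-8), -42) = (44 + 2*(-2))/(1 - 42) = (44 - 4)/(-41) = 40*(-1/41) = -40/41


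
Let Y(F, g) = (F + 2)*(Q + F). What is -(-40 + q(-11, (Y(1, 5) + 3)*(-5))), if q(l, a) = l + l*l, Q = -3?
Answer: -70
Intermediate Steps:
Y(F, g) = (-3 + F)*(2 + F) (Y(F, g) = (F + 2)*(-3 + F) = (2 + F)*(-3 + F) = (-3 + F)*(2 + F))
q(l, a) = l + l²
-(-40 + q(-11, (Y(1, 5) + 3)*(-5))) = -(-40 - 11*(1 - 11)) = -(-40 - 11*(-10)) = -(-40 + 110) = -1*70 = -70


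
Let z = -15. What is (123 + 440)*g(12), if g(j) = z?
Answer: -8445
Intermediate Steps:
g(j) = -15
(123 + 440)*g(12) = (123 + 440)*(-15) = 563*(-15) = -8445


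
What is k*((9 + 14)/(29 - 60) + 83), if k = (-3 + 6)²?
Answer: 22950/31 ≈ 740.32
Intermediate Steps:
k = 9 (k = 3² = 9)
k*((9 + 14)/(29 - 60) + 83) = 9*((9 + 14)/(29 - 60) + 83) = 9*(23/(-31) + 83) = 9*(23*(-1/31) + 83) = 9*(-23/31 + 83) = 9*(2550/31) = 22950/31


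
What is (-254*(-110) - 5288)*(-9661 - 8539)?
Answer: -412266400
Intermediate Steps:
(-254*(-110) - 5288)*(-9661 - 8539) = (27940 - 5288)*(-18200) = 22652*(-18200) = -412266400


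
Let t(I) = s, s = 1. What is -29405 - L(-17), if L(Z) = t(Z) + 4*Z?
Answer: -29338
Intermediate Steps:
t(I) = 1
L(Z) = 1 + 4*Z
-29405 - L(-17) = -29405 - (1 + 4*(-17)) = -29405 - (1 - 68) = -29405 - 1*(-67) = -29405 + 67 = -29338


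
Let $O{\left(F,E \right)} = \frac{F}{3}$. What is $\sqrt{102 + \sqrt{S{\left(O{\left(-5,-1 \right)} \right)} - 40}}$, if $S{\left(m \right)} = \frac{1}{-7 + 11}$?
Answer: $\frac{\sqrt{408 + 2 i \sqrt{159}}}{2} \approx 10.104 + 0.31198 i$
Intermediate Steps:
$O{\left(F,E \right)} = \frac{F}{3}$ ($O{\left(F,E \right)} = F \frac{1}{3} = \frac{F}{3}$)
$S{\left(m \right)} = \frac{1}{4}$
$\sqrt{102 + \sqrt{S{\left(O{\left(-5,-1 \right)} \right)} - 40}} = \sqrt{102 + \sqrt{\frac{1}{4} - 40}} = \sqrt{102 + \sqrt{- \frac{159}{4}}} = \sqrt{102 + \frac{i \sqrt{159}}{2}}$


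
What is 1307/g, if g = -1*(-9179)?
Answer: 1307/9179 ≈ 0.14239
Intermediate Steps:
g = 9179
1307/g = 1307/9179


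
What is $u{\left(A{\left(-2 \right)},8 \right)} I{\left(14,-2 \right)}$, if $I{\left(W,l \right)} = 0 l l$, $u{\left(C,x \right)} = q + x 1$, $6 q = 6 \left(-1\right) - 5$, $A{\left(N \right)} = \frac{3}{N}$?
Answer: $0$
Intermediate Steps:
$q = - \frac{11}{6}$ ($q = \frac{6 \left(-1\right) - 5}{6} = \frac{-6 - 5}{6} = \frac{1}{6} \left(-11\right) = - \frac{11}{6} \approx -1.8333$)
$u{\left(C,x \right)} = - \frac{11}{6} + x$ ($u{\left(C,x \right)} = - \frac{11}{6} + x 1 = - \frac{11}{6} + x$)
$I{\left(W,l \right)} = 0$ ($I{\left(W,l \right)} = 0 l = 0$)
$u{\left(A{\left(-2 \right)},8 \right)} I{\left(14,-2 \right)} = \left(- \frac{11}{6} + 8\right) 0 = \frac{37}{6} \cdot 0 = 0$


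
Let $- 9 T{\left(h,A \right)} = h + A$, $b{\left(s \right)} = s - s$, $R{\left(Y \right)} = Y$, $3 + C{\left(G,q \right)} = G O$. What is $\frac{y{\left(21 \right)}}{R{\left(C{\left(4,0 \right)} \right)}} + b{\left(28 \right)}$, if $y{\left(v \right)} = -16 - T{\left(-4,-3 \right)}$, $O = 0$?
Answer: $\frac{151}{27} \approx 5.5926$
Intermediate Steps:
$C{\left(G,q \right)} = -3$ ($C{\left(G,q \right)} = -3 + G 0 = -3 + 0 = -3$)
$b{\left(s \right)} = 0$
$T{\left(h,A \right)} = - \frac{A}{9} - \frac{h}{9}$ ($T{\left(h,A \right)} = - \frac{h + A}{9} = - \frac{A + h}{9} = - \frac{A}{9} - \frac{h}{9}$)
$y{\left(v \right)} = - \frac{151}{9}$ ($y{\left(v \right)} = -16 - \left(\left(- \frac{1}{9}\right) \left(-3\right) - - \frac{4}{9}\right) = -16 - \left(\frac{1}{3} + \frac{4}{9}\right) = -16 - \frac{7}{9} = - \frac{151}{9}$)
$\frac{y{\left(21 \right)}}{R{\left(C{\left(4,0 \right)} \right)}} + b{\left(28 \right)} = - \frac{151}{9 \left(-3\right)} + 0 = \left(- \frac{151}{9}\right) \left(- \frac{1}{3}\right) + 0 = \frac{151}{27} + 0 = \frac{151}{27}$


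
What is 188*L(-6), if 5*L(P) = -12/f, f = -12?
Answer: 188/5 ≈ 37.600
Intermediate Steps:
L(P) = ⅕ (L(P) = (-12/(-12))/5 = (-12*(-1/12))/5 = (⅕)*1 = ⅕)
188*L(-6) = 188*(⅕) = 188/5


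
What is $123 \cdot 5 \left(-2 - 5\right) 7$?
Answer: $-30135$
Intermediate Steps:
$123 \cdot 5 \left(-2 - 5\right) 7 = 123 \cdot 5 \left(-7\right) 7 = 123 \left(\left(-35\right) 7\right) = 123 \left(-245\right) = -30135$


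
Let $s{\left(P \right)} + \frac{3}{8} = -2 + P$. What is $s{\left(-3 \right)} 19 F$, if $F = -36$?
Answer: $\frac{7353}{2} \approx 3676.5$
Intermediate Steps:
$s{\left(P \right)} = - \frac{19}{8} + P$ ($s{\left(P \right)} = - \frac{3}{8} + \left(-2 + P\right) = - \frac{19}{8} + P$)
$s{\left(-3 \right)} 19 F = \left(- \frac{19}{8} - 3\right) 19 \left(-36\right) = \left(- \frac{43}{8}\right) 19 \left(-36\right) = \left(- \frac{817}{8}\right) \left(-36\right) = \frac{7353}{2}$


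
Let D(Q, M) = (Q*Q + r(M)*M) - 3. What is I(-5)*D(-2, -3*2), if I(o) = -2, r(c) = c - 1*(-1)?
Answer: -62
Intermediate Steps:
r(c) = 1 + c (r(c) = c + 1 = 1 + c)
D(Q, M) = -3 + Q² + M*(1 + M) (D(Q, M) = (Q*Q + (1 + M)*M) - 3 = (Q² + M*(1 + M)) - 3 = -3 + Q² + M*(1 + M))
I(-5)*D(-2, -3*2) = -2*(-3 + (-2)² + (-3*2)*(1 - 3*2)) = -2*(-3 + 4 - 6*(1 - 6)) = -2*(-3 + 4 - 6*(-5)) = -2*(-3 + 4 + 30) = -2*31 = -62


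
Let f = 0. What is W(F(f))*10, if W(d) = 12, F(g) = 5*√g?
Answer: 120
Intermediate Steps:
W(F(f))*10 = 12*10 = 120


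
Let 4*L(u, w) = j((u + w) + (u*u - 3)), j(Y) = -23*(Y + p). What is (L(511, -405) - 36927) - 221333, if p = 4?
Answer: -1760321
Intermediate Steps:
j(Y) = -92 - 23*Y (j(Y) = -23*(Y + 4) = -23*(4 + Y) = -92 - 23*Y)
L(u, w) = -23/4 - 23*u/4 - 23*w/4 - 23*u²/4 (L(u, w) = (-92 - 23*((u + w) + (u*u - 3)))/4 = (-92 - 23*((u + w) + (u² - 3)))/4 = (-92 - 23*((u + w) + (-3 + u²)))/4 = (-92 - 23*(-3 + u + w + u²))/4 = (-92 + (69 - 23*u - 23*w - 23*u²))/4 = (-23 - 23*u - 23*w - 23*u²)/4 = -23/4 - 23*u/4 - 23*w/4 - 23*u²/4)
(L(511, -405) - 36927) - 221333 = ((-23/4 - 23/4*511 - 23/4*(-405) - 23/4*511²) - 36927) - 221333 = ((-23/4 - 11753/4 + 9315/4 - 23/4*261121) - 36927) - 221333 = ((-23/4 - 11753/4 + 9315/4 - 6005783/4) - 36927) - 221333 = (-1502061 - 36927) - 221333 = -1538988 - 221333 = -1760321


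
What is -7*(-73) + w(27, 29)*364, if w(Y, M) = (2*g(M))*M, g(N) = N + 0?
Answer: 612759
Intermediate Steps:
g(N) = N
w(Y, M) = 2*M**2 (w(Y, M) = (2*M)*M = 2*M**2)
-7*(-73) + w(27, 29)*364 = -7*(-73) + (2*29**2)*364 = 511 + (2*841)*364 = 511 + 1682*364 = 511 + 612248 = 612759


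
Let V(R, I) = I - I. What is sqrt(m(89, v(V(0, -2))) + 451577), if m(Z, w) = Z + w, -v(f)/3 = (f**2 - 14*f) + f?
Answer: sqrt(451666) ≈ 672.06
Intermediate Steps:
V(R, I) = 0
v(f) = -3*f**2 + 39*f (v(f) = -3*((f**2 - 14*f) + f) = -3*(f**2 - 13*f) = -3*f**2 + 39*f)
sqrt(m(89, v(V(0, -2))) + 451577) = sqrt((89 + 3*0*(13 - 1*0)) + 451577) = sqrt((89 + 3*0*(13 + 0)) + 451577) = sqrt((89 + 3*0*13) + 451577) = sqrt((89 + 0) + 451577) = sqrt(89 + 451577) = sqrt(451666)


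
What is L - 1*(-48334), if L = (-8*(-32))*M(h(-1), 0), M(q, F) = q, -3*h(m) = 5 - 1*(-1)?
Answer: 47822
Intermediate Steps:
h(m) = -2 (h(m) = -(5 - 1*(-1))/3 = -(5 + 1)/3 = -⅓*6 = -2)
L = -512 (L = -8*(-32)*(-2) = 256*(-2) = -512)
L - 1*(-48334) = -512 - 1*(-48334) = -512 + 48334 = 47822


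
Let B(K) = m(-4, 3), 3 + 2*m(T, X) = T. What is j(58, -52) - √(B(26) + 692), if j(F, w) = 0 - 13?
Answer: -13 - 9*√34/2 ≈ -39.239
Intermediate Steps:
j(F, w) = -13
m(T, X) = -3/2 + T/2
B(K) = -7/2 (B(K) = -3/2 + (½)*(-4) = -3/2 - 2 = -7/2)
j(58, -52) - √(B(26) + 692) = -13 - √(-7/2 + 692) = -13 - √(1377/2) = -13 - 9*√34/2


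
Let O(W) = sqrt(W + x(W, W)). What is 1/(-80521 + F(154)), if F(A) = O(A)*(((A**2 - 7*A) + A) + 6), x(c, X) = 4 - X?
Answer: -1/34925 ≈ -2.8633e-5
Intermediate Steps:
O(W) = 2 (O(W) = sqrt(W + (4 - W)) = sqrt(4) = 2)
F(A) = 12 - 12*A + 2*A**2 (F(A) = 2*(((A**2 - 7*A) + A) + 6) = 2*((A**2 - 6*A) + 6) = 2*(6 + A**2 - 6*A) = 12 - 12*A + 2*A**2)
1/(-80521 + F(154)) = 1/(-80521 + (12 - 12*154 + 2*154**2)) = 1/(-80521 + (12 - 1848 + 2*23716)) = 1/(-80521 + (12 - 1848 + 47432)) = 1/(-80521 + 45596) = 1/(-34925) = -1/34925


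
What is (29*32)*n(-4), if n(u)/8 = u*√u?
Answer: -59392*I ≈ -59392.0*I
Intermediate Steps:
n(u) = 8*u^(3/2) (n(u) = 8*(u*√u) = 8*u^(3/2))
(29*32)*n(-4) = (29*32)*(8*(-4)^(3/2)) = 928*(8*(-8*I)) = 928*(-64*I) = -59392*I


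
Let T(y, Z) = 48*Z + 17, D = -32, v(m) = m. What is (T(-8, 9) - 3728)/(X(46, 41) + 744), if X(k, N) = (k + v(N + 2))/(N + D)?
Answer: -29511/6785 ≈ -4.3494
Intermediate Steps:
X(k, N) = (2 + N + k)/(-32 + N) (X(k, N) = (k + (N + 2))/(N - 32) = (k + (2 + N))/(-32 + N) = (2 + N + k)/(-32 + N))
T(y, Z) = 17 + 48*Z
(T(-8, 9) - 3728)/(X(46, 41) + 744) = ((17 + 48*9) - 3728)/((2 + 41 + 46)/(-32 + 41) + 744) = ((17 + 432) - 3728)/(89/9 + 744) = (449 - 3728)/((1/9)*89 + 744) = -3279/(89/9 + 744) = -3279/6785/9 = -3279*9/6785 = -29511/6785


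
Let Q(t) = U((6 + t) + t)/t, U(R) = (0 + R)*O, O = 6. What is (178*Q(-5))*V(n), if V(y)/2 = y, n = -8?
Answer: -68352/5 ≈ -13670.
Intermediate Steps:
V(y) = 2*y
U(R) = 6*R (U(R) = (0 + R)*6 = R*6 = 6*R)
Q(t) = (36 + 12*t)/t (Q(t) = (6*((6 + t) + t))/t = (6*(6 + 2*t))/t = (36 + 12*t)/t)
(178*Q(-5))*V(n) = (178*(12 + 36/(-5)))*(2*(-8)) = (178*(12 + 36*(-⅕)))*(-16) = (178*(12 - 36/5))*(-16) = (178*(24/5))*(-16) = (4272/5)*(-16) = -68352/5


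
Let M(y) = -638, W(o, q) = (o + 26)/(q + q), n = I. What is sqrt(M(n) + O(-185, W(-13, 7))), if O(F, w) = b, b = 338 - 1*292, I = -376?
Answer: 4*I*sqrt(37) ≈ 24.331*I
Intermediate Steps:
b = 46 (b = 338 - 292 = 46)
n = -376
W(o, q) = (26 + o)/(2*q) (W(o, q) = (26 + o)/((2*q)) = (26 + o)*(1/(2*q)) = (26 + o)/(2*q))
O(F, w) = 46
sqrt(M(n) + O(-185, W(-13, 7))) = sqrt(-638 + 46) = sqrt(-592) = 4*I*sqrt(37)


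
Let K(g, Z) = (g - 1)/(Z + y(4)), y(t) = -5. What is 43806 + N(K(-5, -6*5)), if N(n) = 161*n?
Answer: 219168/5 ≈ 43834.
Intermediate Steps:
K(g, Z) = (-1 + g)/(-5 + Z) (K(g, Z) = (g - 1)/(Z - 5) = (-1 + g)/(-5 + Z))
43806 + N(K(-5, -6*5)) = 43806 + 161*((-1 - 5)/(-5 - 6*5)) = 43806 + 161*(-6/(-5 - 30)) = 43806 + 161*(-6/(-35)) = 43806 + 161*(-1/35*(-6)) = 43806 + 161*(6/35) = 43806 + 138/5 = 219168/5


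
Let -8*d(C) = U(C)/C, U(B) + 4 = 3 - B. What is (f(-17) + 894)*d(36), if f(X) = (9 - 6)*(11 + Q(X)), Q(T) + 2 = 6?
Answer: 11581/96 ≈ 120.64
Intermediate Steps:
U(B) = -1 - B (U(B) = -4 + (3 - B) = -1 - B)
Q(T) = 4 (Q(T) = -2 + 6 = 4)
f(X) = 45 (f(X) = (9 - 6)*(11 + 4) = 3*15 = 45)
d(C) = -(-1 - C)/(8*C)
(f(-17) + 894)*d(36) = (45 + 894)*((⅛)*(1 + 36)/36) = 939*((⅛)*(1/36)*37) = 939*(37/288) = 11581/96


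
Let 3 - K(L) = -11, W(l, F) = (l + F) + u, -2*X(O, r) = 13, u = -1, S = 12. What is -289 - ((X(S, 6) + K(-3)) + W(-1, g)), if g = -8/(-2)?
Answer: -597/2 ≈ -298.50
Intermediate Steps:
X(O, r) = -13/2 (X(O, r) = -1/2*13 = -13/2)
g = 4 (g = -8*(-1/2) = 4)
W(l, F) = -1 + F + l (W(l, F) = (l + F) - 1 = (F + l) - 1 = -1 + F + l)
K(L) = 14 (K(L) = 3 - 1*(-11) = 3 + 11 = 14)
-289 - ((X(S, 6) + K(-3)) + W(-1, g)) = -289 - ((-13/2 + 14) + (-1 + 4 - 1)) = -289 - (15/2 + 2) = -289 - 1*19/2 = -289 - 19/2 = -597/2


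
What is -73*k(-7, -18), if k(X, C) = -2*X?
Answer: -1022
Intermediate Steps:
-73*k(-7, -18) = -(-146)*(-7) = -73*14 = -1022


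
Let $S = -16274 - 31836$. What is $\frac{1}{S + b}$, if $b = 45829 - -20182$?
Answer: $\frac{1}{17901} \approx 5.5863 \cdot 10^{-5}$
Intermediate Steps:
$S = -48110$ ($S = -16274 - 31836 = -48110$)
$b = 66011$ ($b = 45829 + 20182 = 66011$)
$\frac{1}{S + b} = \frac{1}{-48110 + 66011} = \frac{1}{17901}$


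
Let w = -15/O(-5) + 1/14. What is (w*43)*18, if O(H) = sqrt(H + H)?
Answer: 387/7 + 1161*I*sqrt(10) ≈ 55.286 + 3671.4*I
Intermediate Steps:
O(H) = sqrt(2)*sqrt(H) (O(H) = sqrt(2*H) = sqrt(2)*sqrt(H))
w = 1/14 + 3*I*sqrt(10)/2 (w = -15*(-I*sqrt(10)/10) + 1/14 = -(-3)*I*sqrt(10)/2 + 1/14 = 3*I*sqrt(10)/2 + 1/14 = 1/14 + 3*I*sqrt(10)/2 ≈ 0.071429 + 4.7434*I)
(w*43)*18 = ((1/14 + 3*I*sqrt(10)/2)*43)*18 = (43/14 + 129*I*sqrt(10)/2)*18 = 387/7 + 1161*I*sqrt(10)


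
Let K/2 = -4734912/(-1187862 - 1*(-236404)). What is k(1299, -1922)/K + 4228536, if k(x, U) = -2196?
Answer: 1668391762329/394576 ≈ 4.2283e+6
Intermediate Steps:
K = 4734912/475729 (K = 2*(-4734912/(-1187862 - 1*(-236404))) = 2*(-4734912/(-1187862 + 236404)) = 2*(-4734912/(-951458)) = 2*(-4734912*(-1/951458)) = 2*(2367456/475729) = 4734912/475729 ≈ 9.9530)
k(1299, -1922)/K + 4228536 = -2196/4734912/475729 + 4228536 = -2196*475729/4734912 + 4228536 = -87058407/394576 + 4228536 = 1668391762329/394576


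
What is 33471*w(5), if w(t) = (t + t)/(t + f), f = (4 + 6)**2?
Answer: 22314/7 ≈ 3187.7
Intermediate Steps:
f = 100 (f = 10**2 = 100)
w(t) = 2*t/(100 + t) (w(t) = (t + t)/(t + 100) = (2*t)/(100 + t) = 2*t/(100 + t))
33471*w(5) = 33471*(2*5/(100 + 5)) = 33471*(2*5/105) = 33471*(2*5*(1/105)) = 33471*(2/21) = 22314/7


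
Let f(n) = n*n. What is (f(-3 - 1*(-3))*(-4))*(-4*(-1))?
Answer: 0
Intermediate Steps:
f(n) = n²
(f(-3 - 1*(-3))*(-4))*(-4*(-1)) = ((-3 - 1*(-3))²*(-4))*(-4*(-1)) = ((-3 + 3)²*(-4))*4 = (0²*(-4))*4 = (0*(-4))*4 = 0*4 = 0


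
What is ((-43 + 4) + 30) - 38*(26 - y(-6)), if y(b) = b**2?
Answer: 371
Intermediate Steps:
((-43 + 4) + 30) - 38*(26 - y(-6)) = ((-43 + 4) + 30) - 38*(26 - 1*(-6)**2) = (-39 + 30) - 38*(26 - 1*36) = -9 - 38*(26 - 36) = -9 - 38*(-10) = -9 + 380 = 371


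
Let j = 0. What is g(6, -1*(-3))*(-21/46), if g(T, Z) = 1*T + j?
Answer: -63/23 ≈ -2.7391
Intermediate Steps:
g(T, Z) = T (g(T, Z) = 1*T + 0 = T + 0 = T)
g(6, -1*(-3))*(-21/46) = 6*(-21/46) = -63/23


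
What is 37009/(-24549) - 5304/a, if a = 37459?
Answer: -216646861/131368713 ≈ -1.6492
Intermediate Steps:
37009/(-24549) - 5304/a = 37009/(-24549) - 5304/37459 = 37009*(-1/24549) - 5304*1/37459 = -5287/3507 - 5304/37459 = -216646861/131368713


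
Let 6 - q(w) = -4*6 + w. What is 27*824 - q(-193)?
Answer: 22025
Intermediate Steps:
q(w) = 30 - w (q(w) = 6 - (-4*6 + w) = 6 - (-24 + w) = 6 + (24 - w) = 30 - w)
27*824 - q(-193) = 27*824 - (30 - 1*(-193)) = 22248 - (30 + 193) = 22248 - 1*223 = 22248 - 223 = 22025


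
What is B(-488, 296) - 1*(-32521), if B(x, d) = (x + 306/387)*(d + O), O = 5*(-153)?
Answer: 11223953/43 ≈ 2.6102e+5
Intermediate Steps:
O = -765
B(x, d) = (-765 + d)*(34/43 + x) (B(x, d) = (x + 306/387)*(d - 765) = (x + 306*(1/387))*(-765 + d) = (x + 34/43)*(-765 + d) = (34/43 + x)*(-765 + d) = (-765 + d)*(34/43 + x))
B(-488, 296) - 1*(-32521) = (-26010/43 - 765*(-488) + (34/43)*296 + 296*(-488)) - 1*(-32521) = (-26010/43 + 373320 + 10064/43 - 144448) + 32521 = 9825550/43 + 32521 = 11223953/43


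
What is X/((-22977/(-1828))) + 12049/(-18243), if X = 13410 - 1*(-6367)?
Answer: 73250064515/46574379 ≈ 1572.8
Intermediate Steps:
X = 19777 (X = 13410 + 6367 = 19777)
X/((-22977/(-1828))) + 12049/(-18243) = 19777/((-22977/(-1828))) + 12049/(-18243) = 19777/((-22977*(-1/1828))) + 12049*(-1/18243) = 19777/(22977/1828) - 12049/18243 = 19777*(1828/22977) - 12049/18243 = 36152356/22977 - 12049/18243 = 73250064515/46574379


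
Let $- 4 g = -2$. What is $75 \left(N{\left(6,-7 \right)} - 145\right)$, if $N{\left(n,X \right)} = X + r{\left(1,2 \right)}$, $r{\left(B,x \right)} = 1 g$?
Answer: $- \frac{22725}{2} \approx -11363.0$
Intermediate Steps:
$g = \frac{1}{2}$ ($g = \left(- \frac{1}{4}\right) \left(-2\right) = \frac{1}{2} \approx 0.5$)
$r{\left(B,x \right)} = \frac{1}{2}$ ($r{\left(B,x \right)} = 1 \cdot \frac{1}{2} = \frac{1}{2}$)
$N{\left(n,X \right)} = \frac{1}{2} + X$ ($N{\left(n,X \right)} = X + \frac{1}{2} = \frac{1}{2} + X$)
$75 \left(N{\left(6,-7 \right)} - 145\right) = 75 \left(\left(\frac{1}{2} - 7\right) - 145\right) = 75 \left(- \frac{13}{2} - 145\right) = 75 \left(- \frac{303}{2}\right) = - \frac{22725}{2}$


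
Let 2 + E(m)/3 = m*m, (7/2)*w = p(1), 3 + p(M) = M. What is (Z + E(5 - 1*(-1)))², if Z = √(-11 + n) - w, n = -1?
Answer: 514936/49 + 2872*I*√3/7 ≈ 10509.0 + 710.64*I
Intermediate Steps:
p(M) = -3 + M
w = -4/7 (w = 2*(-3 + 1)/7 = (2/7)*(-2) = -4/7 ≈ -0.57143)
E(m) = -6 + 3*m² (E(m) = -6 + 3*(m*m) = -6 + 3*m²)
Z = 4/7 + 2*I*√3 (Z = √(-11 - 1) - 1*(-4/7) = √(-12) + 4/7 = 2*I*√3 + 4/7 = 4/7 + 2*I*√3 ≈ 0.57143 + 3.4641*I)
(Z + E(5 - 1*(-1)))² = ((4/7 + 2*I*√3) + (-6 + 3*(5 - 1*(-1))²))² = ((4/7 + 2*I*√3) + (-6 + 3*(5 + 1)²))² = ((4/7 + 2*I*√3) + (-6 + 3*6²))² = ((4/7 + 2*I*√3) + (-6 + 3*36))² = ((4/7 + 2*I*√3) + (-6 + 108))² = ((4/7 + 2*I*√3) + 102)² = (718/7 + 2*I*√3)²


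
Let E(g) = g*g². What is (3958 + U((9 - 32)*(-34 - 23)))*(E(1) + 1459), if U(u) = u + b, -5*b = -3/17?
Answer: 130777456/17 ≈ 7.6928e+6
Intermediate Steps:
E(g) = g³
b = 3/85 (b = -(-3)/(5*17) = -⅕*(-3/17) = 3/85 ≈ 0.035294)
U(u) = 3/85 + u (U(u) = u + 3/85 = 3/85 + u)
(3958 + U((9 - 32)*(-34 - 23)))*(E(1) + 1459) = (3958 + (3/85 + (9 - 32)*(-34 - 23)))*(1³ + 1459) = (3958 + (3/85 - 23*(-57)))*(1 + 1459) = (3958 + (3/85 + 1311))*1460 = (3958 + 111438/85)*1460 = (447868/85)*1460 = 130777456/17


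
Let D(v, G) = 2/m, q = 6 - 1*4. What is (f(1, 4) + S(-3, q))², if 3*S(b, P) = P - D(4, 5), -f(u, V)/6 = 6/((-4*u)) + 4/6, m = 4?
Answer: 121/4 ≈ 30.250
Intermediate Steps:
f(u, V) = -4 + 9/u (f(u, V) = -6*(6/((-4*u)) + 4/6) = -6*(6*(-1/(4*u)) + 4*(⅙)) = -6*(-3/(2*u) + ⅔) = -6*(⅔ - 3/(2*u)) = -4 + 9/u)
q = 2 (q = 6 - 4 = 2)
D(v, G) = ½ (D(v, G) = 2/4 = 2*(¼) = ½)
S(b, P) = -⅙ + P/3 (S(b, P) = (P - 1*½)/3 = (P - ½)/3 = (-½ + P)/3 = -⅙ + P/3)
(f(1, 4) + S(-3, q))² = ((-4 + 9/1) + (-⅙ + (⅓)*2))² = ((-4 + 9*1) + (-⅙ + ⅔))² = ((-4 + 9) + ½)² = (5 + ½)² = (11/2)² = 121/4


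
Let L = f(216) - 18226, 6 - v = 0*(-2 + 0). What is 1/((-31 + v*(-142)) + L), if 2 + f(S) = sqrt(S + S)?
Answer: -19111/365229889 - 12*sqrt(3)/365229889 ≈ -5.2383e-5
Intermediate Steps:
f(S) = -2 + sqrt(2)*sqrt(S) (f(S) = -2 + sqrt(S + S) = -2 + sqrt(2*S) = -2 + sqrt(2)*sqrt(S))
v = 6 (v = 6 - 0*(-2 + 0) = 6 - 0*(-2) = 6 - 1*0 = 6 + 0 = 6)
L = -18228 + 12*sqrt(3) (L = (-2 + sqrt(2)*sqrt(216)) - 18226 = (-2 + sqrt(2)*(6*sqrt(6))) - 18226 = (-2 + 12*sqrt(3)) - 18226 = -18228 + 12*sqrt(3) ≈ -18207.)
1/((-31 + v*(-142)) + L) = 1/((-31 + 6*(-142)) + (-18228 + 12*sqrt(3))) = 1/((-31 - 852) + (-18228 + 12*sqrt(3))) = 1/(-883 + (-18228 + 12*sqrt(3))) = 1/(-19111 + 12*sqrt(3))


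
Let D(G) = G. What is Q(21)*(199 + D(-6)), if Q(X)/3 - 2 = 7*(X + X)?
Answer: 171384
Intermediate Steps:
Q(X) = 6 + 42*X (Q(X) = 6 + 3*(7*(X + X)) = 6 + 3*(7*(2*X)) = 6 + 3*(14*X) = 6 + 42*X)
Q(21)*(199 + D(-6)) = (6 + 42*21)*(199 - 6) = (6 + 882)*193 = 888*193 = 171384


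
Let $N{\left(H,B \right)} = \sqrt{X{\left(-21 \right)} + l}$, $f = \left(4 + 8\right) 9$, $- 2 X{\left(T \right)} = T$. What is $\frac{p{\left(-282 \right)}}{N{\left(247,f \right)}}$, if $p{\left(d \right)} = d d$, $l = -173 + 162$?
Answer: $- 79524 i \sqrt{2} \approx - 1.1246 \cdot 10^{5} i$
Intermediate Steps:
$l = -11$
$X{\left(T \right)} = - \frac{T}{2}$
$f = 108$ ($f = 12 \cdot 9 = 108$)
$p{\left(d \right)} = d^{2}$
$N{\left(H,B \right)} = \frac{i \sqrt{2}}{2}$ ($N{\left(H,B \right)} = \sqrt{\left(- \frac{1}{2}\right) \left(-21\right) - 11} = \sqrt{\frac{21}{2} - 11} = \sqrt{- \frac{1}{2}} = \frac{i \sqrt{2}}{2}$)
$\frac{p{\left(-282 \right)}}{N{\left(247,f \right)}} = \frac{\left(-282\right)^{2}}{\frac{1}{2} i \sqrt{2}} = 79524 \left(- i \sqrt{2}\right) = - 79524 i \sqrt{2}$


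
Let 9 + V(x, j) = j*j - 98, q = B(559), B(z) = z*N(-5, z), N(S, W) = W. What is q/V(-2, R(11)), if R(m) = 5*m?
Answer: 312481/2918 ≈ 107.09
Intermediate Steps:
B(z) = z² (B(z) = z*z = z²)
q = 312481 (q = 559² = 312481)
V(x, j) = -107 + j² (V(x, j) = -9 + (j*j - 98) = -9 + (j² - 98) = -9 + (-98 + j²) = -107 + j²)
q/V(-2, R(11)) = 312481/(-107 + (5*11)²) = 312481/(-107 + 55²) = 312481/(-107 + 3025) = 312481/2918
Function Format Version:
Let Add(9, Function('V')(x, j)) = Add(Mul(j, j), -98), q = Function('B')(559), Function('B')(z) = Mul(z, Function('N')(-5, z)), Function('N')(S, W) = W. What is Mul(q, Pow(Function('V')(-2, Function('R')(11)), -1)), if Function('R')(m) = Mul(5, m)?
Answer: Rational(312481, 2918) ≈ 107.09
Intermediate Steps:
Function('B')(z) = Pow(z, 2) (Function('B')(z) = Mul(z, z) = Pow(z, 2))
q = 312481 (q = Pow(559, 2) = 312481)
Function('V')(x, j) = Add(-107, Pow(j, 2)) (Function('V')(x, j) = Add(-9, Add(Mul(j, j), -98)) = Add(-9, Add(Pow(j, 2), -98)) = Add(-9, Add(-98, Pow(j, 2))) = Add(-107, Pow(j, 2)))
Mul(q, Pow(Function('V')(-2, Function('R')(11)), -1)) = Mul(312481, Pow(Add(-107, Pow(Mul(5, 11), 2)), -1)) = Mul(312481, Pow(Add(-107, Pow(55, 2)), -1)) = Mul(312481, Pow(Add(-107, 3025), -1)) = Mul(312481, Pow(2918, -1)) = Mul(312481, Rational(1, 2918)) = Rational(312481, 2918)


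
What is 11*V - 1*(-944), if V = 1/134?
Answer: 126507/134 ≈ 944.08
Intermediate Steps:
V = 1/134 ≈ 0.0074627
11*V - 1*(-944) = 11*(1/134) - 1*(-944) = 11/134 + 944 = 126507/134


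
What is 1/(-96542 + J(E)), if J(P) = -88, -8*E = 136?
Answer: -1/96630 ≈ -1.0349e-5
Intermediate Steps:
E = -17 (E = -⅛*136 = -17)
1/(-96542 + J(E)) = 1/(-96542 - 88) = 1/(-96630) = -1/96630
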